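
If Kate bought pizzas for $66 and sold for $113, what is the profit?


Selling price = $113
Cost price = $66
Profit = selling price - cost price:
Profit = $113 - $66 = $47

$47


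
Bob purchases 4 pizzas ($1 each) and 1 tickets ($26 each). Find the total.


Cost of pizzas:
4 x $1 = $4
Cost of tickets:
1 x $26 = $26
Add both:
$4 + $26 = $30

$30


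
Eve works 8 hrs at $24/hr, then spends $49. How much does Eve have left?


Calculate earnings:
8 x $24 = $192
Subtract spending:
$192 - $49 = $143

$143


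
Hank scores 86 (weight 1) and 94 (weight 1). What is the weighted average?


Weighted sum:
1 x 86 + 1 x 94 = 180
Total weight:
1 + 1 = 2
Weighted average:
180 / 2 = 90

90


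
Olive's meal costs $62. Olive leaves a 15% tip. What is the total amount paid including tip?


Calculate the tip:
15% of $62 = $9.30
Add tip to meal cost:
$62 + $9.30 = $71.30

$71.30


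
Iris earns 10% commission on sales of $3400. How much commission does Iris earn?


Convert rate to decimal:
10% = 0.1
Multiply by sales:
$3400 x 0.1 = $340

$340


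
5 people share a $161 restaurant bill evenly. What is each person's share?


Total bill: $161
Number of people: 5
Each pays: $161 / 5 = $32.20

$32.20


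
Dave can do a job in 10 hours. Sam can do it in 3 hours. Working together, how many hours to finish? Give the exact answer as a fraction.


Dave's rate: 1/10 of the job per hour
Sam's rate: 1/3 of the job per hour
Combined rate: 1/10 + 1/3 = 13/30 per hour
Time = 1 / (13/30) = 30/13 hours (≈ 2.31 hours)

30/13 hours


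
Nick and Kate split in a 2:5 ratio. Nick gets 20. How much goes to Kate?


Find the multiplier:
20 / 2 = 10
Apply to Kate's share:
5 x 10 = 50

50


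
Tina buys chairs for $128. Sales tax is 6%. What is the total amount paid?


Calculate the tax:
6% of $128 = $7.68
Add tax to price:
$128 + $7.68 = $135.68

$135.68


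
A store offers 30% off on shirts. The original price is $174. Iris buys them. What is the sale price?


Calculate the discount amount:
30% of $174 = $52.20
Subtract from original:
$174 - $52.20 = $121.80

$121.80


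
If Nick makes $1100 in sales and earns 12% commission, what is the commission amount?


Convert rate to decimal:
12% = 0.12
Multiply by sales:
$1100 x 0.12 = $132

$132


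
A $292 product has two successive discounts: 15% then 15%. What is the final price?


First discount:
15% of $292 = $43.80
Price after first discount:
$292 - $43.80 = $248.20
Second discount:
15% of $248.20 = $37.23
Final price:
$248.20 - $37.23 = $210.97

$210.97


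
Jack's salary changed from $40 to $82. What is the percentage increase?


Find the absolute change:
|82 - 40| = 42
Divide by original and multiply by 100:
42 / 40 x 100 = 105%

105%


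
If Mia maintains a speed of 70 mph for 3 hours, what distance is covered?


Use the formula: distance = speed x time
Speed = 70 mph, Time = 3 hours
70 x 3 = 210 miles

210 miles


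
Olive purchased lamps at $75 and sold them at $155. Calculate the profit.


Selling price = $155
Cost price = $75
Profit = selling price - cost price:
Profit = $155 - $75 = $80

$80


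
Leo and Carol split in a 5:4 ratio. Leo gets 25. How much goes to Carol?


Find the multiplier:
25 / 5 = 5
Apply to Carol's share:
4 x 5 = 20

20


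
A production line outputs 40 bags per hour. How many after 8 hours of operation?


Production rate: 40 bags per hour
Time: 8 hours
Total: 40 x 8 = 320 bags

320 bags


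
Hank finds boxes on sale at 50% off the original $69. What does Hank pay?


Calculate the discount amount:
50% of $69 = $34.50
Subtract from original:
$69 - $34.50 = $34.50

$34.50


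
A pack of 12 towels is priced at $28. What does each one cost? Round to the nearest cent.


Total cost: $28
Number of items: 12
Unit price: $28 / 12 = $2.3333... ≈ $2.33

$2.33


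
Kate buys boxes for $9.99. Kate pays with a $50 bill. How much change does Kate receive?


Start with the amount paid:
$50
Subtract the price:
$50 - $9.99 = $40.01

$40.01


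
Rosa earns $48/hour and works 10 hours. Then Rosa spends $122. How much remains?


Calculate earnings:
10 x $48 = $480
Subtract spending:
$480 - $122 = $358

$358


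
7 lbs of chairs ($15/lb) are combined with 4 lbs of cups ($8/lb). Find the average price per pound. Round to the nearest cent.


Cost of chairs:
7 x $15 = $105
Cost of cups:
4 x $8 = $32
Total cost: $105 + $32 = $137
Total weight: 11 lbs
Average: $137 / 11 = $12.4545... ≈ $12.45/lb

$12.45/lb


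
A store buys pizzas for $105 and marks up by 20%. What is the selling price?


Calculate the markup amount:
20% of $105 = $21
Add to cost:
$105 + $21 = $126

$126


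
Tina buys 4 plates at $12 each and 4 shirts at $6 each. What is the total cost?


Cost of plates:
4 x $12 = $48
Cost of shirts:
4 x $6 = $24
Add both:
$48 + $24 = $72

$72


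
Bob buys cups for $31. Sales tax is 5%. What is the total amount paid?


Calculate the tax:
5% of $31 = $1.55
Add tax to price:
$31 + $1.55 = $32.55

$32.55


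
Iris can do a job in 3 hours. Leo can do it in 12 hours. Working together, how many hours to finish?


Iris's rate: 1/3 of the job per hour
Leo's rate: 1/12 of the job per hour
Combined rate: 1/3 + 1/12 = 5/12 per hour
Time = 1 / (5/12) = 12/5 = 2.4 hours

2.4 hours


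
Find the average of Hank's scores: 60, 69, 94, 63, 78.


Add the scores:
60 + 69 + 94 + 63 + 78 = 364
Divide by the number of tests:
364 / 5 = 72.8

72.8


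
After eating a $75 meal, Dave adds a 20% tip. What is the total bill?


Calculate the tip:
20% of $75 = $15
Add tip to meal cost:
$75 + $15 = $90

$90


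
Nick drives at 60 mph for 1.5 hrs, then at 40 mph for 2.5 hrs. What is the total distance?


Leg 1 distance:
60 x 1.5 = 90 miles
Leg 2 distance:
40 x 2.5 = 100 miles
Total distance:
90 + 100 = 190 miles

190 miles


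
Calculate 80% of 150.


Convert percentage to decimal:
80% = 0.8
Multiply:
150 x 0.8 = 120

120


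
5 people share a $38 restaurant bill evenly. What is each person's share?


Total bill: $38
Number of people: 5
Each pays: $38 / 5 = $7.60

$7.60


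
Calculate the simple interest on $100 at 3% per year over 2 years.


Use the formula I = P x R x T / 100
P x R x T = 100 x 3 x 2 = 600
I = 600 / 100 = $6

$6


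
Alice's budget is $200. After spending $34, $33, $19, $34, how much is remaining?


Add up expenses:
$34 + $33 + $19 + $34 = $120
Subtract from budget:
$200 - $120 = $80

$80


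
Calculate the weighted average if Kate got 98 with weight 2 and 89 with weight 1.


Weighted sum:
2 x 98 + 1 x 89 = 285
Total weight:
2 + 1 = 3
Weighted average:
285 / 3 = 95

95


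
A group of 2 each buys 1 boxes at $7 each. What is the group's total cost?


Cost per person:
1 x $7 = $7
Group total:
2 x $7 = $14

$14


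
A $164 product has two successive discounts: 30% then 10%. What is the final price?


First discount:
30% of $164 = $49.20
Price after first discount:
$164 - $49.20 = $114.80
Second discount:
10% of $114.80 = $11.48
Final price:
$114.80 - $11.48 = $103.32

$103.32


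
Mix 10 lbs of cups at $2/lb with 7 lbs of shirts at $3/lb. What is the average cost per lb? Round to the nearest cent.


Cost of cups:
10 x $2 = $20
Cost of shirts:
7 x $3 = $21
Total cost: $20 + $21 = $41
Total weight: 17 lbs
Average: $41 / 17 = $2.4117... ≈ $2.41/lb

$2.41/lb


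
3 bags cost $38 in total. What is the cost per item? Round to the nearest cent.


Total cost: $38
Number of items: 3
Unit price: $38 / 3 = $12.6666... ≈ $12.67

$12.67


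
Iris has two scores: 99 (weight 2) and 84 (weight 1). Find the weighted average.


Weighted sum:
2 x 99 + 1 x 84 = 282
Total weight:
2 + 1 = 3
Weighted average:
282 / 3 = 94

94


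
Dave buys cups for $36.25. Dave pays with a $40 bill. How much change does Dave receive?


Start with the amount paid:
$40
Subtract the price:
$40 - $36.25 = $3.75

$3.75


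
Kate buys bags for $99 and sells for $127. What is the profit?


Selling price = $127
Cost price = $99
Profit = selling price - cost price:
Profit = $127 - $99 = $28

$28


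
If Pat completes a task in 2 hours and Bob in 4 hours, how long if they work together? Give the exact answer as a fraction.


Pat's rate: 1/2 of the job per hour
Bob's rate: 1/4 of the job per hour
Combined rate: 1/2 + 1/4 = 3/4 per hour
Time = 1 / (3/4) = 4/3 hours (≈ 1.33 hours)

4/3 hours


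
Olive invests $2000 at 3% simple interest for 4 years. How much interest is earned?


Use the formula I = P x R x T / 100
P x R x T = 2000 x 3 x 4 = 24000
I = 24000 / 100 = $240

$240


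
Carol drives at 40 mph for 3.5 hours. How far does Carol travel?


Use the formula: distance = speed x time
Speed = 40 mph, Time = 3.5 hours
40 x 3.5 = 140 miles

140 miles


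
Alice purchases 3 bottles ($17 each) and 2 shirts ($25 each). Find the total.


Cost of bottles:
3 x $17 = $51
Cost of shirts:
2 x $25 = $50
Add both:
$51 + $50 = $101

$101


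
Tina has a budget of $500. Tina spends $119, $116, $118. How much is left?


Add up expenses:
$119 + $116 + $118 = $353
Subtract from budget:
$500 - $353 = $147

$147


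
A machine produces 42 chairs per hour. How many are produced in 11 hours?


Production rate: 42 chairs per hour
Time: 11 hours
Total: 42 x 11 = 462 chairs

462 chairs


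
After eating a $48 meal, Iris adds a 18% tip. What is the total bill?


Calculate the tip:
18% of $48 = $8.64
Add tip to meal cost:
$48 + $8.64 = $56.64

$56.64


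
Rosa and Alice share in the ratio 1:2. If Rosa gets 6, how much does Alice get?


Find the multiplier:
6 / 1 = 6
Apply to Alice's share:
2 x 6 = 12

12


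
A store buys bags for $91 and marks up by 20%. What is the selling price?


Calculate the markup amount:
20% of $91 = $18.20
Add to cost:
$91 + $18.20 = $109.20

$109.20


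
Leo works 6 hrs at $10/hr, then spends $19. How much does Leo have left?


Calculate earnings:
6 x $10 = $60
Subtract spending:
$60 - $19 = $41

$41


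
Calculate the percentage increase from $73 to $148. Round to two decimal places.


Find the absolute change:
|148 - 73| = 75
Divide by original and multiply by 100:
75 / 73 x 100 = 102.7397...% ≈ 102.74%

102.74%


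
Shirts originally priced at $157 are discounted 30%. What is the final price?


Calculate the discount amount:
30% of $157 = $47.10
Subtract from original:
$157 - $47.10 = $109.90

$109.90


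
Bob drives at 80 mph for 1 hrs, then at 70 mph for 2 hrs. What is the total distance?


Leg 1 distance:
80 x 1 = 80 miles
Leg 2 distance:
70 x 2 = 140 miles
Total distance:
80 + 140 = 220 miles

220 miles


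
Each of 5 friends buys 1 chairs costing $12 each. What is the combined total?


Cost per person:
1 x $12 = $12
Group total:
5 x $12 = $60

$60


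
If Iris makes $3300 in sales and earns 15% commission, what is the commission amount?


Convert rate to decimal:
15% = 0.15
Multiply by sales:
$3300 x 0.15 = $495

$495


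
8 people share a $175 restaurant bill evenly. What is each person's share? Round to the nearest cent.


Total bill: $175
Number of people: 8
Each pays: $175 / 8 = $21.875 ≈ $21.88

$21.88


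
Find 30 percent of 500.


Convert percentage to decimal:
30% = 0.3
Multiply:
500 x 0.3 = 150

150


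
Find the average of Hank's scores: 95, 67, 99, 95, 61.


Add the scores:
95 + 67 + 99 + 95 + 61 = 417
Divide by the number of tests:
417 / 5 = 83.4

83.4


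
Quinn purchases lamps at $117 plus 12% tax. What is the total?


Calculate the tax:
12% of $117 = $14.04
Add tax to price:
$117 + $14.04 = $131.04

$131.04


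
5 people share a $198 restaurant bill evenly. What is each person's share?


Total bill: $198
Number of people: 5
Each pays: $198 / 5 = $39.60

$39.60


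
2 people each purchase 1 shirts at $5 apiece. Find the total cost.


Cost per person:
1 x $5 = $5
Group total:
2 x $5 = $10

$10


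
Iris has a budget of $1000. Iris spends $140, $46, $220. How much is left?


Add up expenses:
$140 + $46 + $220 = $406
Subtract from budget:
$1000 - $406 = $594

$594


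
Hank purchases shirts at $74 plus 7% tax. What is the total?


Calculate the tax:
7% of $74 = $5.18
Add tax to price:
$74 + $5.18 = $79.18

$79.18


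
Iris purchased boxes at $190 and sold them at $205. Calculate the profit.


Selling price = $205
Cost price = $190
Profit = selling price - cost price:
Profit = $205 - $190 = $15

$15


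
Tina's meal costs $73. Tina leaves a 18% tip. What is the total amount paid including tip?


Calculate the tip:
18% of $73 = $13.14
Add tip to meal cost:
$73 + $13.14 = $86.14

$86.14


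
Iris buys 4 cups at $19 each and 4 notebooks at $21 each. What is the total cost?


Cost of cups:
4 x $19 = $76
Cost of notebooks:
4 x $21 = $84
Add both:
$76 + $84 = $160

$160


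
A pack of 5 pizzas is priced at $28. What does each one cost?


Total cost: $28
Number of items: 5
Unit price: $28 / 5 = $5.60

$5.60


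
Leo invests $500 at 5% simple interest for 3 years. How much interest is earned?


Use the formula I = P x R x T / 100
P x R x T = 500 x 5 x 3 = 7500
I = 7500 / 100 = $75

$75


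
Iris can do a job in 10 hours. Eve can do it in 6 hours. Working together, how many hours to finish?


Iris's rate: 1/10 of the job per hour
Eve's rate: 1/6 of the job per hour
Combined rate: 1/10 + 1/6 = 4/15 per hour
Time = 1 / (4/15) = 15/4 = 3.75 hours

3.75 hours


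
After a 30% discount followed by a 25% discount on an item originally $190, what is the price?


First discount:
30% of $190 = $57
Price after first discount:
$190 - $57 = $133
Second discount:
25% of $133 = $33.25
Final price:
$133 - $33.25 = $99.75

$99.75


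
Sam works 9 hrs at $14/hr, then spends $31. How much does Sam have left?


Calculate earnings:
9 x $14 = $126
Subtract spending:
$126 - $31 = $95

$95


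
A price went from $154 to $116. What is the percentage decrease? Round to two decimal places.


Find the absolute change:
|116 - 154| = 38
Divide by original and multiply by 100:
38 / 154 x 100 = 24.6753...% ≈ 24.68%

24.68%


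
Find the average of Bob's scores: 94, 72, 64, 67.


Add the scores:
94 + 72 + 64 + 67 = 297
Divide by the number of tests:
297 / 4 = 74.25

74.25


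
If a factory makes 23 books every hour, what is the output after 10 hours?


Production rate: 23 books per hour
Time: 10 hours
Total: 23 x 10 = 230 books

230 books


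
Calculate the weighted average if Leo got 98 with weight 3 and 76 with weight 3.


Weighted sum:
3 x 98 + 3 x 76 = 522
Total weight:
3 + 3 = 6
Weighted average:
522 / 6 = 87

87


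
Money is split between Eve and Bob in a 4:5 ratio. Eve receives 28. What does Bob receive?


Find the multiplier:
28 / 4 = 7
Apply to Bob's share:
5 x 7 = 35

35


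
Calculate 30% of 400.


Convert percentage to decimal:
30% = 0.3
Multiply:
400 x 0.3 = 120

120


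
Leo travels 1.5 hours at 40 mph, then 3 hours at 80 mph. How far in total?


Leg 1 distance:
40 x 1.5 = 60 miles
Leg 2 distance:
80 x 3 = 240 miles
Total distance:
60 + 240 = 300 miles

300 miles


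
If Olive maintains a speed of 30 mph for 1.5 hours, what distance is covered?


Use the formula: distance = speed x time
Speed = 30 mph, Time = 1.5 hours
30 x 1.5 = 45 miles

45 miles


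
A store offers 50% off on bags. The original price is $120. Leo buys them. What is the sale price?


Calculate the discount amount:
50% of $120 = $60
Subtract from original:
$120 - $60 = $60

$60


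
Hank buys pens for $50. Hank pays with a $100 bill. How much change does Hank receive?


Start with the amount paid:
$100
Subtract the price:
$100 - $50 = $50

$50


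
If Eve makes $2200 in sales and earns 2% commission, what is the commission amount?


Convert rate to decimal:
2% = 0.02
Multiply by sales:
$2200 x 0.02 = $44

$44


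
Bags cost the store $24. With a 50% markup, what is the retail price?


Calculate the markup amount:
50% of $24 = $12
Add to cost:
$24 + $12 = $36

$36


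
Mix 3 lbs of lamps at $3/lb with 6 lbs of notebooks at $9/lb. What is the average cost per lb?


Cost of lamps:
3 x $3 = $9
Cost of notebooks:
6 x $9 = $54
Total cost: $9 + $54 = $63
Total weight: 9 lbs
Average: $63 / 9 = $7/lb

$7/lb


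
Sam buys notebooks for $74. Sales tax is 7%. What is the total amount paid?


Calculate the tax:
7% of $74 = $5.18
Add tax to price:
$74 + $5.18 = $79.18

$79.18


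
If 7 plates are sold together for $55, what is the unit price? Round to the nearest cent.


Total cost: $55
Number of items: 7
Unit price: $55 / 7 = $7.8571... ≈ $7.86

$7.86


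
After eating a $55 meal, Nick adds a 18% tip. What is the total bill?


Calculate the tip:
18% of $55 = $9.90
Add tip to meal cost:
$55 + $9.90 = $64.90

$64.90


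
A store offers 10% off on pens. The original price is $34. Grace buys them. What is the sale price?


Calculate the discount amount:
10% of $34 = $3.40
Subtract from original:
$34 - $3.40 = $30.60

$30.60


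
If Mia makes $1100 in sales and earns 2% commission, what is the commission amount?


Convert rate to decimal:
2% = 0.02
Multiply by sales:
$1100 x 0.02 = $22

$22


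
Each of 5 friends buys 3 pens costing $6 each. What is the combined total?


Cost per person:
3 x $6 = $18
Group total:
5 x $18 = $90

$90


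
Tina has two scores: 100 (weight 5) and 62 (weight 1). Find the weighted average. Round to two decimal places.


Weighted sum:
5 x 100 + 1 x 62 = 562
Total weight:
5 + 1 = 6
Weighted average:
562 / 6 = 93.6666... ≈ 93.67

93.67


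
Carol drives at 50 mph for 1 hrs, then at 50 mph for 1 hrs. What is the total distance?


Leg 1 distance:
50 x 1 = 50 miles
Leg 2 distance:
50 x 1 = 50 miles
Total distance:
50 + 50 = 100 miles

100 miles


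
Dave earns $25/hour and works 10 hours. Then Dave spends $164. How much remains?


Calculate earnings:
10 x $25 = $250
Subtract spending:
$250 - $164 = $86

$86


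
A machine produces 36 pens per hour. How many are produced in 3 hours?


Production rate: 36 pens per hour
Time: 3 hours
Total: 36 x 3 = 108 pens

108 pens


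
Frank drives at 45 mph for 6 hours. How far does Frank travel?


Use the formula: distance = speed x time
Speed = 45 mph, Time = 6 hours
45 x 6 = 270 miles

270 miles


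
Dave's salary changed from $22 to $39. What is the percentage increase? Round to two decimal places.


Find the absolute change:
|39 - 22| = 17
Divide by original and multiply by 100:
17 / 22 x 100 = 77.2727...% ≈ 77.27%

77.27%


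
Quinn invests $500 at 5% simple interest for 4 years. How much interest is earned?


Use the formula I = P x R x T / 100
P x R x T = 500 x 5 x 4 = 10000
I = 10000 / 100 = $100

$100


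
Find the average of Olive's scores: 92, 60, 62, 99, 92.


Add the scores:
92 + 60 + 62 + 99 + 92 = 405
Divide by the number of tests:
405 / 5 = 81

81


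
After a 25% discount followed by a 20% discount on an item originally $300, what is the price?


First discount:
25% of $300 = $75
Price after first discount:
$300 - $75 = $225
Second discount:
20% of $225 = $45
Final price:
$225 - $45 = $180

$180


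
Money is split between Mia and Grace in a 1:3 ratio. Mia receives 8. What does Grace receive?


Find the multiplier:
8 / 1 = 8
Apply to Grace's share:
3 x 8 = 24

24


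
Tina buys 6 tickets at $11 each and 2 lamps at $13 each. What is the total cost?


Cost of tickets:
6 x $11 = $66
Cost of lamps:
2 x $13 = $26
Add both:
$66 + $26 = $92

$92


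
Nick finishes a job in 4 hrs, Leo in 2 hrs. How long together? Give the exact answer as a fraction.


Nick's rate: 1/4 of the job per hour
Leo's rate: 1/2 of the job per hour
Combined rate: 1/4 + 1/2 = 3/4 per hour
Time = 1 / (3/4) = 4/3 hours (≈ 1.33 hours)

4/3 hours


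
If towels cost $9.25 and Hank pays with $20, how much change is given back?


Start with the amount paid:
$20
Subtract the price:
$20 - $9.25 = $10.75

$10.75


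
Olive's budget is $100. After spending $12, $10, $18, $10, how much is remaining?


Add up expenses:
$12 + $10 + $18 + $10 = $50
Subtract from budget:
$100 - $50 = $50

$50


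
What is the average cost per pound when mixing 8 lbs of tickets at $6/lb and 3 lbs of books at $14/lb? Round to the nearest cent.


Cost of tickets:
8 x $6 = $48
Cost of books:
3 x $14 = $42
Total cost: $48 + $42 = $90
Total weight: 11 lbs
Average: $90 / 11 = $8.1818... ≈ $8.18/lb

$8.18/lb


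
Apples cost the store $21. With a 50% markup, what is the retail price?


Calculate the markup amount:
50% of $21 = $10.50
Add to cost:
$21 + $10.50 = $31.50

$31.50


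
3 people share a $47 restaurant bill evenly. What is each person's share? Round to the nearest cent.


Total bill: $47
Number of people: 3
Each pays: $47 / 3 = $15.6666... ≈ $15.67

$15.67


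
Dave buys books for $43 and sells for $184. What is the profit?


Selling price = $184
Cost price = $43
Profit = selling price - cost price:
Profit = $184 - $43 = $141

$141


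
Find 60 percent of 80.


Convert percentage to decimal:
60% = 0.6
Multiply:
80 x 0.6 = 48

48


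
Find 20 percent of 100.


Convert percentage to decimal:
20% = 0.2
Multiply:
100 x 0.2 = 20

20


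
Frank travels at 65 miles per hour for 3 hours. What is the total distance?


Use the formula: distance = speed x time
Speed = 65 mph, Time = 3 hours
65 x 3 = 195 miles

195 miles


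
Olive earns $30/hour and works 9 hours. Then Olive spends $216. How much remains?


Calculate earnings:
9 x $30 = $270
Subtract spending:
$270 - $216 = $54

$54


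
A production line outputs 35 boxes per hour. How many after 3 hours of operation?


Production rate: 35 boxes per hour
Time: 3 hours
Total: 35 x 3 = 105 boxes

105 boxes


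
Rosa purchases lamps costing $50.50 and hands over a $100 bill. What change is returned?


Start with the amount paid:
$100
Subtract the price:
$100 - $50.50 = $49.50

$49.50


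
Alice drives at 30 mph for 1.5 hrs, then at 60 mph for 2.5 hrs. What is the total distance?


Leg 1 distance:
30 x 1.5 = 45 miles
Leg 2 distance:
60 x 2.5 = 150 miles
Total distance:
45 + 150 = 195 miles

195 miles


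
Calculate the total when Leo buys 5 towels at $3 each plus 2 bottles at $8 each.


Cost of towels:
5 x $3 = $15
Cost of bottles:
2 x $8 = $16
Add both:
$15 + $16 = $31

$31


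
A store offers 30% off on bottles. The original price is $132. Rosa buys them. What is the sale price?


Calculate the discount amount:
30% of $132 = $39.60
Subtract from original:
$132 - $39.60 = $92.40

$92.40


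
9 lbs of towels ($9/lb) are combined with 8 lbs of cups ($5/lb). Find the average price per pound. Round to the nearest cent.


Cost of towels:
9 x $9 = $81
Cost of cups:
8 x $5 = $40
Total cost: $81 + $40 = $121
Total weight: 17 lbs
Average: $121 / 17 = $7.1176... ≈ $7.12/lb

$7.12/lb


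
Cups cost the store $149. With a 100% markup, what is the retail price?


Calculate the markup amount:
100% of $149 = $149
Add to cost:
$149 + $149 = $298

$298


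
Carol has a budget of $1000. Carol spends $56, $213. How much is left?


Add up expenses:
$56 + $213 = $269
Subtract from budget:
$1000 - $269 = $731

$731


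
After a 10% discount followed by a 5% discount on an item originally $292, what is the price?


First discount:
10% of $292 = $29.20
Price after first discount:
$292 - $29.20 = $262.80
Second discount:
5% of $262.80 = $13.14
Final price:
$262.80 - $13.14 = $249.66

$249.66


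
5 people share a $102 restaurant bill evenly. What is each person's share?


Total bill: $102
Number of people: 5
Each pays: $102 / 5 = $20.40

$20.40


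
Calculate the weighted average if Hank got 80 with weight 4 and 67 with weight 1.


Weighted sum:
4 x 80 + 1 x 67 = 387
Total weight:
4 + 1 = 5
Weighted average:
387 / 5 = 77.4

77.4


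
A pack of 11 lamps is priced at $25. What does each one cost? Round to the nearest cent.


Total cost: $25
Number of items: 11
Unit price: $25 / 11 = $2.2727... ≈ $2.27

$2.27


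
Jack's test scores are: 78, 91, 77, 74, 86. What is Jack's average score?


Add the scores:
78 + 91 + 77 + 74 + 86 = 406
Divide by the number of tests:
406 / 5 = 81.2

81.2


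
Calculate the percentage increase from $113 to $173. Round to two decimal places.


Find the absolute change:
|173 - 113| = 60
Divide by original and multiply by 100:
60 / 113 x 100 = 53.0973...% ≈ 53.1%

53.1%


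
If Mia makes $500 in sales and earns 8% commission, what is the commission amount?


Convert rate to decimal:
8% = 0.08
Multiply by sales:
$500 x 0.08 = $40

$40


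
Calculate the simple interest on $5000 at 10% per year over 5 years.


Use the formula I = P x R x T / 100
P x R x T = 5000 x 10 x 5 = 250000
I = 250000 / 100 = $2500

$2500


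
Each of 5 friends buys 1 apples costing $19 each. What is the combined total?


Cost per person:
1 x $19 = $19
Group total:
5 x $19 = $95

$95


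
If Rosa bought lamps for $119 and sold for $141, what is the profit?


Selling price = $141
Cost price = $119
Profit = selling price - cost price:
Profit = $141 - $119 = $22

$22


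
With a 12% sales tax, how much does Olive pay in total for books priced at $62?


Calculate the tax:
12% of $62 = $7.44
Add tax to price:
$62 + $7.44 = $69.44

$69.44


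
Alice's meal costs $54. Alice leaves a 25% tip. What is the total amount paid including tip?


Calculate the tip:
25% of $54 = $13.50
Add tip to meal cost:
$54 + $13.50 = $67.50

$67.50


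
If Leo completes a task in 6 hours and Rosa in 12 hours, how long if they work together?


Leo's rate: 1/6 of the job per hour
Rosa's rate: 1/12 of the job per hour
Combined rate: 1/6 + 1/12 = 1/4 per hour
Time = 1 / (1/4) = 4 hours

4 hours


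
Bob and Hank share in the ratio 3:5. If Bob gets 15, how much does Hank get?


Find the multiplier:
15 / 3 = 5
Apply to Hank's share:
5 x 5 = 25

25


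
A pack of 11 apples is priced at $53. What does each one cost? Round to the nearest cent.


Total cost: $53
Number of items: 11
Unit price: $53 / 11 = $4.8181... ≈ $4.82

$4.82


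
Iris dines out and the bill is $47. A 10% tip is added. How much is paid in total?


Calculate the tip:
10% of $47 = $4.70
Add tip to meal cost:
$47 + $4.70 = $51.70

$51.70


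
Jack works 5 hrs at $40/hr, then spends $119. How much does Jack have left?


Calculate earnings:
5 x $40 = $200
Subtract spending:
$200 - $119 = $81

$81


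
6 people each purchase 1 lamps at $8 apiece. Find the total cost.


Cost per person:
1 x $8 = $8
Group total:
6 x $8 = $48

$48


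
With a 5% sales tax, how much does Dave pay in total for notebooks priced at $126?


Calculate the tax:
5% of $126 = $6.30
Add tax to price:
$126 + $6.30 = $132.30

$132.30


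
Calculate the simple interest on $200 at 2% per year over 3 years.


Use the formula I = P x R x T / 100
P x R x T = 200 x 2 x 3 = 1200
I = 1200 / 100 = $12

$12


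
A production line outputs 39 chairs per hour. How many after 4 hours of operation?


Production rate: 39 chairs per hour
Time: 4 hours
Total: 39 x 4 = 156 chairs

156 chairs


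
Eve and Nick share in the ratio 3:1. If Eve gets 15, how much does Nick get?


Find the multiplier:
15 / 3 = 5
Apply to Nick's share:
1 x 5 = 5

5


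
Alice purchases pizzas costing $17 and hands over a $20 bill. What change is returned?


Start with the amount paid:
$20
Subtract the price:
$20 - $17 = $3

$3


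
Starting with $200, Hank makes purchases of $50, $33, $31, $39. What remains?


Add up expenses:
$50 + $33 + $31 + $39 = $153
Subtract from budget:
$200 - $153 = $47

$47


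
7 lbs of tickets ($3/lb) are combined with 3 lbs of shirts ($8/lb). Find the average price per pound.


Cost of tickets:
7 x $3 = $21
Cost of shirts:
3 x $8 = $24
Total cost: $21 + $24 = $45
Total weight: 10 lbs
Average: $45 / 10 = $4.50/lb

$4.50/lb


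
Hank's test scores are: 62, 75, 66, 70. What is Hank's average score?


Add the scores:
62 + 75 + 66 + 70 = 273
Divide by the number of tests:
273 / 4 = 68.25

68.25


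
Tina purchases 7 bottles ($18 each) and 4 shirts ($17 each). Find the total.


Cost of bottles:
7 x $18 = $126
Cost of shirts:
4 x $17 = $68
Add both:
$126 + $68 = $194

$194


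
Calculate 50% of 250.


Convert percentage to decimal:
50% = 0.5
Multiply:
250 x 0.5 = 125

125


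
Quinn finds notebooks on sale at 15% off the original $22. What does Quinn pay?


Calculate the discount amount:
15% of $22 = $3.30
Subtract from original:
$22 - $3.30 = $18.70

$18.70


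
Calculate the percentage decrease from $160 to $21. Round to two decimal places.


Find the absolute change:
|21 - 160| = 139
Divide by original and multiply by 100:
139 / 160 x 100 = 86.875% ≈ 86.88%

86.88%


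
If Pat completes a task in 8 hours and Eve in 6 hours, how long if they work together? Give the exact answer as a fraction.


Pat's rate: 1/8 of the job per hour
Eve's rate: 1/6 of the job per hour
Combined rate: 1/8 + 1/6 = 7/24 per hour
Time = 1 / (7/24) = 24/7 hours (≈ 3.43 hours)

24/7 hours


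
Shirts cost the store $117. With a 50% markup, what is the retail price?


Calculate the markup amount:
50% of $117 = $58.50
Add to cost:
$117 + $58.50 = $175.50

$175.50


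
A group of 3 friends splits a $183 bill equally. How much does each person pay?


Total bill: $183
Number of people: 3
Each pays: $183 / 3 = $61

$61


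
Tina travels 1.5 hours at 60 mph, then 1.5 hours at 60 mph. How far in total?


Leg 1 distance:
60 x 1.5 = 90 miles
Leg 2 distance:
60 x 1.5 = 90 miles
Total distance:
90 + 90 = 180 miles

180 miles


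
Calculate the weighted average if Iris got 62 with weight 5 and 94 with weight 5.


Weighted sum:
5 x 62 + 5 x 94 = 780
Total weight:
5 + 5 = 10
Weighted average:
780 / 10 = 78

78


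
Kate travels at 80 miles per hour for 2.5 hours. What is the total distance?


Use the formula: distance = speed x time
Speed = 80 mph, Time = 2.5 hours
80 x 2.5 = 200 miles

200 miles


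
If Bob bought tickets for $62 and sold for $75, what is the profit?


Selling price = $75
Cost price = $62
Profit = selling price - cost price:
Profit = $75 - $62 = $13

$13


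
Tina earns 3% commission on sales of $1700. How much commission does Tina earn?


Convert rate to decimal:
3% = 0.03
Multiply by sales:
$1700 x 0.03 = $51

$51


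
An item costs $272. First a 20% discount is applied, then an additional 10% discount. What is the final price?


First discount:
20% of $272 = $54.40
Price after first discount:
$272 - $54.40 = $217.60
Second discount:
10% of $217.60 = $21.76
Final price:
$217.60 - $21.76 = $195.84

$195.84


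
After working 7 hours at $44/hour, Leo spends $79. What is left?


Calculate earnings:
7 x $44 = $308
Subtract spending:
$308 - $79 = $229

$229


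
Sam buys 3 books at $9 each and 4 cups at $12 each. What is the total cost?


Cost of books:
3 x $9 = $27
Cost of cups:
4 x $12 = $48
Add both:
$27 + $48 = $75

$75


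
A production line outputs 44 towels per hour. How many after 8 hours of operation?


Production rate: 44 towels per hour
Time: 8 hours
Total: 44 x 8 = 352 towels

352 towels


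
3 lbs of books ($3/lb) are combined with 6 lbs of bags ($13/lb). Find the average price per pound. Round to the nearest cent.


Cost of books:
3 x $3 = $9
Cost of bags:
6 x $13 = $78
Total cost: $9 + $78 = $87
Total weight: 9 lbs
Average: $87 / 9 = $9.6666... ≈ $9.67/lb

$9.67/lb


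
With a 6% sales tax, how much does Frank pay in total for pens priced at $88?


Calculate the tax:
6% of $88 = $5.28
Add tax to price:
$88 + $5.28 = $93.28

$93.28


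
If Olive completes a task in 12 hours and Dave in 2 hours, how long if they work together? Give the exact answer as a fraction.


Olive's rate: 1/12 of the job per hour
Dave's rate: 1/2 of the job per hour
Combined rate: 1/12 + 1/2 = 7/12 per hour
Time = 1 / (7/12) = 12/7 hours (≈ 1.71 hours)

12/7 hours


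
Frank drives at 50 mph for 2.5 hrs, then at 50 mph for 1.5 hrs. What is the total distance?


Leg 1 distance:
50 x 2.5 = 125 miles
Leg 2 distance:
50 x 1.5 = 75 miles
Total distance:
125 + 75 = 200 miles

200 miles


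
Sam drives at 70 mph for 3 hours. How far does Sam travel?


Use the formula: distance = speed x time
Speed = 70 mph, Time = 3 hours
70 x 3 = 210 miles

210 miles


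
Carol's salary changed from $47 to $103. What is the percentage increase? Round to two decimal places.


Find the absolute change:
|103 - 47| = 56
Divide by original and multiply by 100:
56 / 47 x 100 = 119.1489...% ≈ 119.15%

119.15%


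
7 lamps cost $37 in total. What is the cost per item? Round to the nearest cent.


Total cost: $37
Number of items: 7
Unit price: $37 / 7 = $5.2857... ≈ $5.29

$5.29


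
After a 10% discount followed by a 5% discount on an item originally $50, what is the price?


First discount:
10% of $50 = $5
Price after first discount:
$50 - $5 = $45
Second discount:
5% of $45 = $2.25
Final price:
$45 - $2.25 = $42.75

$42.75


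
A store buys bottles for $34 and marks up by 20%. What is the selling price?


Calculate the markup amount:
20% of $34 = $6.80
Add to cost:
$34 + $6.80 = $40.80

$40.80


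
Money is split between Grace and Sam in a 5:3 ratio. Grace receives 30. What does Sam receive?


Find the multiplier:
30 / 5 = 6
Apply to Sam's share:
3 x 6 = 18

18


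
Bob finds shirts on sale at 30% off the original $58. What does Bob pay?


Calculate the discount amount:
30% of $58 = $17.40
Subtract from original:
$58 - $17.40 = $40.60

$40.60


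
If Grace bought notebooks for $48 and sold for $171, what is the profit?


Selling price = $171
Cost price = $48
Profit = selling price - cost price:
Profit = $171 - $48 = $123

$123


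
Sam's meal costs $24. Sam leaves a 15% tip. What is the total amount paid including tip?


Calculate the tip:
15% of $24 = $3.60
Add tip to meal cost:
$24 + $3.60 = $27.60

$27.60


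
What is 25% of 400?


Convert percentage to decimal:
25% = 0.25
Multiply:
400 x 0.25 = 100

100


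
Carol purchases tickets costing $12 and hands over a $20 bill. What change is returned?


Start with the amount paid:
$20
Subtract the price:
$20 - $12 = $8

$8


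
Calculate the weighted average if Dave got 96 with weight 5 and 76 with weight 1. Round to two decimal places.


Weighted sum:
5 x 96 + 1 x 76 = 556
Total weight:
5 + 1 = 6
Weighted average:
556 / 6 = 92.6666... ≈ 92.67

92.67


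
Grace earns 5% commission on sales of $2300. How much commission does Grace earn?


Convert rate to decimal:
5% = 0.05
Multiply by sales:
$2300 x 0.05 = $115

$115


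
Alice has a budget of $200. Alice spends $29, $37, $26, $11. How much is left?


Add up expenses:
$29 + $37 + $26 + $11 = $103
Subtract from budget:
$200 - $103 = $97

$97


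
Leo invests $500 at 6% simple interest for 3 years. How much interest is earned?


Use the formula I = P x R x T / 100
P x R x T = 500 x 6 x 3 = 9000
I = 9000 / 100 = $90

$90


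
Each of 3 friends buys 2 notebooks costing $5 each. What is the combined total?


Cost per person:
2 x $5 = $10
Group total:
3 x $10 = $30

$30


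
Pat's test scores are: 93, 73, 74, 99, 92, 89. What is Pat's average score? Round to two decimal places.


Add the scores:
93 + 73 + 74 + 99 + 92 + 89 = 520
Divide by the number of tests:
520 / 6 = 86.6666... ≈ 86.67

86.67


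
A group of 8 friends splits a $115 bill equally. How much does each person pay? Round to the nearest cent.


Total bill: $115
Number of people: 8
Each pays: $115 / 8 = $14.375 ≈ $14.38

$14.38


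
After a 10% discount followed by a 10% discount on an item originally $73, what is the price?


First discount:
10% of $73 = $7.30
Price after first discount:
$73 - $7.30 = $65.70
Second discount:
10% of $65.70 = $6.57
Final price:
$65.70 - $6.57 = $59.13

$59.13


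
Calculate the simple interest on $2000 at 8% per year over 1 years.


Use the formula I = P x R x T / 100
P x R x T = 2000 x 8 x 1 = 16000
I = 16000 / 100 = $160

$160


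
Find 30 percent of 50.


Convert percentage to decimal:
30% = 0.3
Multiply:
50 x 0.3 = 15

15


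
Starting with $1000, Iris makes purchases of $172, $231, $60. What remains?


Add up expenses:
$172 + $231 + $60 = $463
Subtract from budget:
$1000 - $463 = $537

$537


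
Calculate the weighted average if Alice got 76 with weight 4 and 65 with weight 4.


Weighted sum:
4 x 76 + 4 x 65 = 564
Total weight:
4 + 4 = 8
Weighted average:
564 / 8 = 70.5

70.5


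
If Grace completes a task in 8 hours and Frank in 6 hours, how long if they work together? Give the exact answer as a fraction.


Grace's rate: 1/8 of the job per hour
Frank's rate: 1/6 of the job per hour
Combined rate: 1/8 + 1/6 = 7/24 per hour
Time = 1 / (7/24) = 24/7 hours (≈ 3.43 hours)

24/7 hours


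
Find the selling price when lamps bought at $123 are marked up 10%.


Calculate the markup amount:
10% of $123 = $12.30
Add to cost:
$123 + $12.30 = $135.30

$135.30


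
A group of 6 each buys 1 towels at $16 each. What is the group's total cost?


Cost per person:
1 x $16 = $16
Group total:
6 x $16 = $96

$96


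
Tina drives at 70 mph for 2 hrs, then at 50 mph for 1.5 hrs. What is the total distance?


Leg 1 distance:
70 x 2 = 140 miles
Leg 2 distance:
50 x 1.5 = 75 miles
Total distance:
140 + 75 = 215 miles

215 miles


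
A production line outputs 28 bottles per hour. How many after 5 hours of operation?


Production rate: 28 bottles per hour
Time: 5 hours
Total: 28 x 5 = 140 bottles

140 bottles


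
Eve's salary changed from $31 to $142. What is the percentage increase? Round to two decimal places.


Find the absolute change:
|142 - 31| = 111
Divide by original and multiply by 100:
111 / 31 x 100 = 358.0645...% ≈ 358.06%

358.06%


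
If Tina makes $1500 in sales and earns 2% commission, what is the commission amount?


Convert rate to decimal:
2% = 0.02
Multiply by sales:
$1500 x 0.02 = $30

$30


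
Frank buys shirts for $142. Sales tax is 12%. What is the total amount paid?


Calculate the tax:
12% of $142 = $17.04
Add tax to price:
$142 + $17.04 = $159.04

$159.04


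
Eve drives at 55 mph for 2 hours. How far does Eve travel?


Use the formula: distance = speed x time
Speed = 55 mph, Time = 2 hours
55 x 2 = 110 miles

110 miles


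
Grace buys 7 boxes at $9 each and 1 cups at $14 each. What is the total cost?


Cost of boxes:
7 x $9 = $63
Cost of cups:
1 x $14 = $14
Add both:
$63 + $14 = $77

$77


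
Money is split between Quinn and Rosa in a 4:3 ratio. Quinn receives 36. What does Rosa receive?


Find the multiplier:
36 / 4 = 9
Apply to Rosa's share:
3 x 9 = 27

27


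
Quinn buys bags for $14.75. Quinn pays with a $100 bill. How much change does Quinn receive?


Start with the amount paid:
$100
Subtract the price:
$100 - $14.75 = $85.25

$85.25


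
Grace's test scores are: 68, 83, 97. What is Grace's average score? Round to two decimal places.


Add the scores:
68 + 83 + 97 = 248
Divide by the number of tests:
248 / 3 = 82.6666... ≈ 82.67

82.67


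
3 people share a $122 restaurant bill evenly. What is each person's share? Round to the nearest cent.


Total bill: $122
Number of people: 3
Each pays: $122 / 3 = $40.6666... ≈ $40.67

$40.67
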